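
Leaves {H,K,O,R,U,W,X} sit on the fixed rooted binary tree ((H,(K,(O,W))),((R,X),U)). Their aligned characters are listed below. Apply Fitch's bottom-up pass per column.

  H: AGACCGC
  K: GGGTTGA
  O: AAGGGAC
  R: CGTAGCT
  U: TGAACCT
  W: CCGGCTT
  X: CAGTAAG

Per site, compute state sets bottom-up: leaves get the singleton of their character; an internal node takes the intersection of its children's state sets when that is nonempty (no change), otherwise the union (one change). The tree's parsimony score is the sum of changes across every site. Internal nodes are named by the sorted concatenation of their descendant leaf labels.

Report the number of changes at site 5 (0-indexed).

OW@0: {A} ∪ {C} = {A,C} (union, +1)
KOW@0: {G} ∪ {A,C} = {A,C,G} (union, +1)
HKOW@0: {A} ∩ {A,C,G} = {A} (intersection, +0)
RX@0: {C} ∩ {C} = {C} (intersection, +0)
RUX@0: {C} ∪ {T} = {C,T} (union, +1)
HKORUWX@0: {A} ∪ {C,T} = {A,C,T} (union, +1)
OW@1: {A} ∪ {C} = {A,C} (union, +1)
KOW@1: {G} ∪ {A,C} = {A,C,G} (union, +1)
HKOW@1: {G} ∩ {A,C,G} = {G} (intersection, +0)
RX@1: {G} ∪ {A} = {A,G} (union, +1)
RUX@1: {A,G} ∩ {G} = {G} (intersection, +0)
HKORUWX@1: {G} ∩ {G} = {G} (intersection, +0)
OW@2: {G} ∩ {G} = {G} (intersection, +0)
KOW@2: {G} ∩ {G} = {G} (intersection, +0)
HKOW@2: {A} ∪ {G} = {A,G} (union, +1)
RX@2: {T} ∪ {G} = {G,T} (union, +1)
RUX@2: {G,T} ∪ {A} = {A,G,T} (union, +1)
HKORUWX@2: {A,G} ∩ {A,G,T} = {A,G} (intersection, +0)
OW@3: {G} ∩ {G} = {G} (intersection, +0)
KOW@3: {T} ∪ {G} = {G,T} (union, +1)
HKOW@3: {C} ∪ {G,T} = {C,G,T} (union, +1)
RX@3: {A} ∪ {T} = {A,T} (union, +1)
RUX@3: {A,T} ∩ {A} = {A} (intersection, +0)
HKORUWX@3: {C,G,T} ∪ {A} = {A,C,G,T} (union, +1)
OW@4: {G} ∪ {C} = {C,G} (union, +1)
KOW@4: {T} ∪ {C,G} = {C,G,T} (union, +1)
HKOW@4: {C} ∩ {C,G,T} = {C} (intersection, +0)
RX@4: {G} ∪ {A} = {A,G} (union, +1)
RUX@4: {A,G} ∪ {C} = {A,C,G} (union, +1)
HKORUWX@4: {C} ∩ {A,C,G} = {C} (intersection, +0)
OW@5: {A} ∪ {T} = {A,T} (union, +1)
KOW@5: {G} ∪ {A,T} = {A,G,T} (union, +1)
HKOW@5: {G} ∩ {A,G,T} = {G} (intersection, +0)
RX@5: {C} ∪ {A} = {A,C} (union, +1)
RUX@5: {A,C} ∩ {C} = {C} (intersection, +0)
HKORUWX@5: {G} ∪ {C} = {C,G} (union, +1)
OW@6: {C} ∪ {T} = {C,T} (union, +1)
KOW@6: {A} ∪ {C,T} = {A,C,T} (union, +1)
HKOW@6: {C} ∩ {A,C,T} = {C} (intersection, +0)
RX@6: {T} ∪ {G} = {G,T} (union, +1)
RUX@6: {G,T} ∩ {T} = {T} (intersection, +0)
HKORUWX@6: {C} ∪ {T} = {C,T} (union, +1)
per-site changes: [4, 3, 3, 4, 4, 4, 4]; total = 26

4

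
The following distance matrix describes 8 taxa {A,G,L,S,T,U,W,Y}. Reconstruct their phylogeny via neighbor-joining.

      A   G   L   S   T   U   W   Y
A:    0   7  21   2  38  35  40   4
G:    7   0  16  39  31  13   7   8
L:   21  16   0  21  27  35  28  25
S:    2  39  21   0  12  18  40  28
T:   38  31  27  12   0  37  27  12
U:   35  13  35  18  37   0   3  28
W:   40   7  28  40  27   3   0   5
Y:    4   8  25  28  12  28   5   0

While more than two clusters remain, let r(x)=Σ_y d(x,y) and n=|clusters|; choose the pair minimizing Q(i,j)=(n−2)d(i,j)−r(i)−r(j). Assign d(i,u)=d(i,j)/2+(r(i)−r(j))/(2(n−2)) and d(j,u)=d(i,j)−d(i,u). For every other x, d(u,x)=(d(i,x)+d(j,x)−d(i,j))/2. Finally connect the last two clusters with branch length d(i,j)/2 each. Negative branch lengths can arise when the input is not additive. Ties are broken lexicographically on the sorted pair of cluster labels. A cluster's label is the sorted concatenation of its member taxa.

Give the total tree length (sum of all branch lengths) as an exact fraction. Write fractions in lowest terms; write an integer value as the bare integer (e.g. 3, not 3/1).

1905/32

step 1: merge (U,W) at d=3, Q=-301; branch lengths U→37/12, W→-1/12; new cluster UW
  updated: d(A,UW)=36, d(G,UW)=17/2, d(L,UW)=30, d(S,UW)=55/2, d(T,UW)=61/2, d(UW,Y)=15
step 2: merge (A,S) at d=2, Q=-455/2; branch lengths A→-23/20, S→63/20; new cluster AS
  updated: d(AS,G)=22, d(AS,L)=20, d(AS,T)=24, d(AS,UW)=123/4, d(AS,Y)=15
step 3: merge (G,UW) at d=17/2, Q=-665/4; branch lengths G→19/32, UW→253/32; new cluster GUW
  updated: d(AS,GUW)=177/8, d(GUW,L)=75/4, d(GUW,T)=53/2, d(GUW,Y)=29/4
step 4: merge (T,Y) at d=12, Q=-451/4; branch lengths T→265/24, Y→23/24; new cluster TY
  updated: d(AS,TY)=27/2, d(GUW,TY)=87/8, d(L,TY)=20
step 5: merge (AS,L) at d=20, Q=-595/8; branch lengths AS→295/32, L→345/32; new cluster ALS
  updated: d(ALS,GUW)=167/16, d(ALS,TY)=27/4
step 6: merge (ALS,GUW) at d=167/16, Q=-449/16; branch lengths ALS→101/32, GUW→233/32; new cluster AGLSUW
  updated: d(AGLSUW,TY)=115/32
step 7: merge (AGLSUW,TY) at d=115/32; branch lengths AGLSUW→115/64, TY→115/64; new cluster AGLSTUWY
final tree: ((((A:-23/20,S:63/20):295/32,L:345/32):101/32,(G:19/32,(U:37/12,W:-1/12):253/32):233/32):115/64,(T:265/24,Y:23/24):115/64)
total length: 1905/32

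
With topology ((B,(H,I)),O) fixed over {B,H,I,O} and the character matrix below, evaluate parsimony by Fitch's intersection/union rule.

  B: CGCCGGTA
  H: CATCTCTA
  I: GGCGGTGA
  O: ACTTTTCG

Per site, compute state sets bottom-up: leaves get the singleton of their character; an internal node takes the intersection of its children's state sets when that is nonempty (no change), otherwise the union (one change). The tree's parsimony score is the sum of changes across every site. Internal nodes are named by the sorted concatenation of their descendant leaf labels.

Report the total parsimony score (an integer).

site 0, node HI: H={C} ∪ I={G} → {C,G} (+1)
site 0, node BHI: B={C} ∩ HI={C,G} → {C} (+0)
site 0, node BHIO: BHI={C} ∪ O={A} → {A,C} (+1)
site 1, node HI: H={A} ∪ I={G} → {A,G} (+1)
site 1, node BHI: B={G} ∩ HI={A,G} → {G} (+0)
site 1, node BHIO: BHI={G} ∪ O={C} → {C,G} (+1)
site 2, node HI: H={T} ∪ I={C} → {C,T} (+1)
site 2, node BHI: B={C} ∩ HI={C,T} → {C} (+0)
site 2, node BHIO: BHI={C} ∪ O={T} → {C,T} (+1)
site 3, node HI: H={C} ∪ I={G} → {C,G} (+1)
site 3, node BHI: B={C} ∩ HI={C,G} → {C} (+0)
site 3, node BHIO: BHI={C} ∪ O={T} → {C,T} (+1)
site 4, node HI: H={T} ∪ I={G} → {G,T} (+1)
site 4, node BHI: B={G} ∩ HI={G,T} → {G} (+0)
site 4, node BHIO: BHI={G} ∪ O={T} → {G,T} (+1)
site 5, node HI: H={C} ∪ I={T} → {C,T} (+1)
site 5, node BHI: B={G} ∪ HI={C,T} → {C,G,T} (+1)
site 5, node BHIO: BHI={C,G,T} ∩ O={T} → {T} (+0)
site 6, node HI: H={T} ∪ I={G} → {G,T} (+1)
site 6, node BHI: B={T} ∩ HI={G,T} → {T} (+0)
site 6, node BHIO: BHI={T} ∪ O={C} → {C,T} (+1)
site 7, node HI: H={A} ∩ I={A} → {A} (+0)
site 7, node BHI: B={A} ∩ HI={A} → {A} (+0)
site 7, node BHIO: BHI={A} ∪ O={G} → {A,G} (+1)
per-site changes: [2, 2, 2, 2, 2, 2, 2, 1]; total = 15

15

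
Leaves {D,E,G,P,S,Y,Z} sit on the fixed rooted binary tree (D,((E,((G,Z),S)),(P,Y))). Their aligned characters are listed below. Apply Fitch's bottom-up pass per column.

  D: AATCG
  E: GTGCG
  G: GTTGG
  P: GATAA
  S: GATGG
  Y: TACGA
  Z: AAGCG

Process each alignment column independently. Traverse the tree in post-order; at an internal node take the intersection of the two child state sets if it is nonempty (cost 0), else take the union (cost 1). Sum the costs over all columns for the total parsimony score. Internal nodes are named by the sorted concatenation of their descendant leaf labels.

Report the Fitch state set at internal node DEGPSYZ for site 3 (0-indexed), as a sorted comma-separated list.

C,G

site 0, node GZ: G={G} ∪ Z={A} → {A,G} (+1)
site 0, node GSZ: GZ={A,G} ∩ S={G} → {G} (+0)
site 0, node EGSZ: E={G} ∩ GSZ={G} → {G} (+0)
site 0, node PY: P={G} ∪ Y={T} → {G,T} (+1)
site 0, node EGPSYZ: EGSZ={G} ∩ PY={G,T} → {G} (+0)
site 0, node DEGPSYZ: D={A} ∪ EGPSYZ={G} → {A,G} (+1)
site 1, node GZ: G={T} ∪ Z={A} → {A,T} (+1)
site 1, node GSZ: GZ={A,T} ∩ S={A} → {A} (+0)
site 1, node EGSZ: E={T} ∪ GSZ={A} → {A,T} (+1)
site 1, node PY: P={A} ∩ Y={A} → {A} (+0)
site 1, node EGPSYZ: EGSZ={A,T} ∩ PY={A} → {A} (+0)
site 1, node DEGPSYZ: D={A} ∩ EGPSYZ={A} → {A} (+0)
site 2, node GZ: G={T} ∪ Z={G} → {G,T} (+1)
site 2, node GSZ: GZ={G,T} ∩ S={T} → {T} (+0)
site 2, node EGSZ: E={G} ∪ GSZ={T} → {G,T} (+1)
site 2, node PY: P={T} ∪ Y={C} → {C,T} (+1)
site 2, node EGPSYZ: EGSZ={G,T} ∩ PY={C,T} → {T} (+0)
site 2, node DEGPSYZ: D={T} ∩ EGPSYZ={T} → {T} (+0)
site 3, node GZ: G={G} ∪ Z={C} → {C,G} (+1)
site 3, node GSZ: GZ={C,G} ∩ S={G} → {G} (+0)
site 3, node EGSZ: E={C} ∪ GSZ={G} → {C,G} (+1)
site 3, node PY: P={A} ∪ Y={G} → {A,G} (+1)
site 3, node EGPSYZ: EGSZ={C,G} ∩ PY={A,G} → {G} (+0)
site 3, node DEGPSYZ: D={C} ∪ EGPSYZ={G} → {C,G} (+1)
site 4, node GZ: G={G} ∩ Z={G} → {G} (+0)
site 4, node GSZ: GZ={G} ∩ S={G} → {G} (+0)
site 4, node EGSZ: E={G} ∩ GSZ={G} → {G} (+0)
site 4, node PY: P={A} ∩ Y={A} → {A} (+0)
site 4, node EGPSYZ: EGSZ={G} ∪ PY={A} → {A,G} (+1)
site 4, node DEGPSYZ: D={G} ∩ EGPSYZ={A,G} → {G} (+0)
per-site changes: [3, 2, 3, 4, 1]; total = 13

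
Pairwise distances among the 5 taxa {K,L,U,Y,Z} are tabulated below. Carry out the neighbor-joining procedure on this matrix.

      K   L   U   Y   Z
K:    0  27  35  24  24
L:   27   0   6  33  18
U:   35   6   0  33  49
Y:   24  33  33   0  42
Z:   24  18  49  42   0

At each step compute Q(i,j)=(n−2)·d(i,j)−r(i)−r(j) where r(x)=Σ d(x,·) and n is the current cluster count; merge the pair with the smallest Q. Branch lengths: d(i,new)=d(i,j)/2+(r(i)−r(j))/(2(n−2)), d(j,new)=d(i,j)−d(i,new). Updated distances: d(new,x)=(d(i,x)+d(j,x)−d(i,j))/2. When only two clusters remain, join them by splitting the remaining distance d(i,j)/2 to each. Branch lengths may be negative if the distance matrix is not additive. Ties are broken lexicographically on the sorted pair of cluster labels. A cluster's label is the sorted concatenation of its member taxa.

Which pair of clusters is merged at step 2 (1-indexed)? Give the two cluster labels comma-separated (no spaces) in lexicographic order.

1. join L+U (d=6, Q=-189) ⇒ LU; edges |L|=-7/2, |U|=19/2
  updated: d(K,LU)=28, d(LU,Y)=30, d(LU,Z)=61/2
2. join K+Z (d=24, Q=-249/2) ⇒ KZ; edges |K|=55/8, |Z|=137/8
  updated: d(KZ,LU)=69/4, d(KZ,Y)=21
3. join KZ+LU (d=69/4, Q=-273/4) ⇒ KLUZ; edges |KZ|=33/8, |LU|=105/8
  updated: d(KLUZ,Y)=135/8
4. join KLUZ+Y (d=135/8) ⇒ KLUYZ; edges |KLUZ|=135/16, |Y|=135/16
final tree: (((K:55/8,Z:137/8):33/8,(L:-7/2,U:19/2):105/8):135/16,Y:135/16)
total length: 513/8

K,Z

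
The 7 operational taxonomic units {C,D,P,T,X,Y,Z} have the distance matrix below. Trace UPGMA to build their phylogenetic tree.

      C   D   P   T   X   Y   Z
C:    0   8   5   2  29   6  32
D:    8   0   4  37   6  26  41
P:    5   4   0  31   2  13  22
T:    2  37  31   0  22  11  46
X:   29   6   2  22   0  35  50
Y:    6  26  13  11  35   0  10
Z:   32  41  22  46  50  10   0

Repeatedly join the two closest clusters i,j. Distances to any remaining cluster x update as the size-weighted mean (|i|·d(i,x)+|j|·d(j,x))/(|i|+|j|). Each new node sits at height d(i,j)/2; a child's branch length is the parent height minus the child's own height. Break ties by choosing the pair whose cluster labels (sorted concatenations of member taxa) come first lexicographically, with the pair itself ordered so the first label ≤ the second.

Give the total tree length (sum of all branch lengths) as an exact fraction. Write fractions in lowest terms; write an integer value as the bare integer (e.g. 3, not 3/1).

step 1: merge (C,T) at d=2; branch lengths C→1, T→1; new cluster CT
  updated: d(CT,D)=45/2, d(CT,P)=18, d(CT,X)=51/2, d(CT,Y)=17/2, d(CT,Z)=39
step 2: merge (P,X) at d=2; branch lengths P→1, X→1; new cluster PX
  updated: d(CT,PX)=87/4, d(D,PX)=5, d(PX,Y)=24, d(PX,Z)=36
step 3: merge (D,PX) at d=5; branch lengths D→5/2, PX→3/2; new cluster DPX
  updated: d(CT,DPX)=22, d(DPX,Y)=74/3, d(DPX,Z)=113/3
step 4: merge (CT,Y) at d=17/2; branch lengths CT→13/4, Y→17/4; new cluster CTY
  updated: d(CTY,DPX)=206/9, d(CTY,Z)=88/3
step 5: merge (CTY,DPX) at d=206/9; branch lengths CTY→259/36, DPX→161/18; new cluster CDPTXY
  updated: d(CDPTXY,Z)=67/2
step 6: merge (CDPTXY,Z) at d=67/2; branch lengths CDPTXY→191/36, Z→67/4; new cluster CDPTXYZ
final tree: ((((C:1,T:1):13/4,Y:17/4):259/36,(D:5/2,(P:1,X:1):3/2):161/18):191/36,Z:67/4)
total length: 1933/36

1933/36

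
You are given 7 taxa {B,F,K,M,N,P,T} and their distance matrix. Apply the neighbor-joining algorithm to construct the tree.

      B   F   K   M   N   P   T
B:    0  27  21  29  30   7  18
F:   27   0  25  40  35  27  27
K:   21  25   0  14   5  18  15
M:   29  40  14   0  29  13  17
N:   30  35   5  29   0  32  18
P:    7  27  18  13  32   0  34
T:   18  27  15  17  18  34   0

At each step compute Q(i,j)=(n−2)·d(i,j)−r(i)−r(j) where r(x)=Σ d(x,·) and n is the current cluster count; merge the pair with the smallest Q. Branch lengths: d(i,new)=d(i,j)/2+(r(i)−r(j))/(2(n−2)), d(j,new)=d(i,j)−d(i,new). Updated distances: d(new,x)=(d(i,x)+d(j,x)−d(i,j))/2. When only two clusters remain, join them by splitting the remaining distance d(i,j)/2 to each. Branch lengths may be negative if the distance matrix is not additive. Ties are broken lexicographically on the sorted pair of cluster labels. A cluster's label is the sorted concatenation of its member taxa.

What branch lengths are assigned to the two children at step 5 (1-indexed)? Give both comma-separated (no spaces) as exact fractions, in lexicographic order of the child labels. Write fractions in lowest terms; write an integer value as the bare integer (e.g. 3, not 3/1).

23/16,43/4

step 1: merge (B,P) at d=7, Q=-228; branch lengths B→18/5, P→17/5; new cluster BP
  updated: d(BP,F)=47/2, d(BP,K)=16, d(BP,M)=35/2, d(BP,N)=55/2, d(BP,T)=45/2
step 2: merge (K,N) at d=5, Q=-339/2; branch lengths K→-39/16, N→119/16; new cluster KN
  updated: d(BP,KN)=77/4, d(F,KN)=55/2, d(KN,M)=19, d(KN,T)=14
step 3: merge (BP,F) at d=47/2, Q=-521/4; branch lengths BP→47/8, F→141/8; new cluster BFP
  updated: d(BFP,KN)=93/8, d(BFP,M)=17, d(BFP,T)=13
step 4: merge (BFP,KN) at d=93/8, Q=-63; branch lengths BFP→81/16, KN→105/16; new cluster BFKNP
  updated: d(BFKNP,M)=195/16, d(BFKNP,T)=123/16
step 5: merge (BFKNP,M) at d=195/16, Q=-295/8; branch lengths BFKNP→23/16, M→43/4; new cluster BFKMNP
  updated: d(BFKMNP,T)=25/4
step 6: merge (BFKMNP,T) at d=25/4; branch lengths BFKMNP→25/8, T→25/8; new cluster BFKMNPT
final tree: (((((B:18/5,P:17/5):47/8,F:141/8):81/16,(K:-39/16,N:119/16):105/16):23/16,M:43/4):25/8,T:25/8)
total length: 1049/16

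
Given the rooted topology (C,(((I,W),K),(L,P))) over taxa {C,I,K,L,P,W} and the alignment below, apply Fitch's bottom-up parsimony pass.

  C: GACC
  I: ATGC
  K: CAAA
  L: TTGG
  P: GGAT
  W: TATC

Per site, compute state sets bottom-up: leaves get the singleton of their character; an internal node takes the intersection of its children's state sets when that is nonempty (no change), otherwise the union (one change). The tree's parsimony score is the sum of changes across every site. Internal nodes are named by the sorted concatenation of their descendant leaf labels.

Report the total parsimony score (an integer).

[col 0] IW: children I:{A}, W:{T} ∪→ {A,T}; cost 1
[col 0] IKW: children IW:{A,T}, K:{C} ∪→ {A,C,T}; cost 1
[col 0] LP: children L:{T}, P:{G} ∪→ {G,T}; cost 1
[col 0] IKLPW: children IKW:{A,C,T}, LP:{G,T} ∩→ {T}; cost 0
[col 0] CIKLPW: children C:{G}, IKLPW:{T} ∪→ {G,T}; cost 1
[col 1] IW: children I:{T}, W:{A} ∪→ {A,T}; cost 1
[col 1] IKW: children IW:{A,T}, K:{A} ∩→ {A}; cost 0
[col 1] LP: children L:{T}, P:{G} ∪→ {G,T}; cost 1
[col 1] IKLPW: children IKW:{A}, LP:{G,T} ∪→ {A,G,T}; cost 1
[col 1] CIKLPW: children C:{A}, IKLPW:{A,G,T} ∩→ {A}; cost 0
[col 2] IW: children I:{G}, W:{T} ∪→ {G,T}; cost 1
[col 2] IKW: children IW:{G,T}, K:{A} ∪→ {A,G,T}; cost 1
[col 2] LP: children L:{G}, P:{A} ∪→ {A,G}; cost 1
[col 2] IKLPW: children IKW:{A,G,T}, LP:{A,G} ∩→ {A,G}; cost 0
[col 2] CIKLPW: children C:{C}, IKLPW:{A,G} ∪→ {A,C,G}; cost 1
[col 3] IW: children I:{C}, W:{C} ∩→ {C}; cost 0
[col 3] IKW: children IW:{C}, K:{A} ∪→ {A,C}; cost 1
[col 3] LP: children L:{G}, P:{T} ∪→ {G,T}; cost 1
[col 3] IKLPW: children IKW:{A,C}, LP:{G,T} ∪→ {A,C,G,T}; cost 1
[col 3] CIKLPW: children C:{C}, IKLPW:{A,C,G,T} ∩→ {C}; cost 0
per-site changes: [4, 3, 4, 3]; total = 14

14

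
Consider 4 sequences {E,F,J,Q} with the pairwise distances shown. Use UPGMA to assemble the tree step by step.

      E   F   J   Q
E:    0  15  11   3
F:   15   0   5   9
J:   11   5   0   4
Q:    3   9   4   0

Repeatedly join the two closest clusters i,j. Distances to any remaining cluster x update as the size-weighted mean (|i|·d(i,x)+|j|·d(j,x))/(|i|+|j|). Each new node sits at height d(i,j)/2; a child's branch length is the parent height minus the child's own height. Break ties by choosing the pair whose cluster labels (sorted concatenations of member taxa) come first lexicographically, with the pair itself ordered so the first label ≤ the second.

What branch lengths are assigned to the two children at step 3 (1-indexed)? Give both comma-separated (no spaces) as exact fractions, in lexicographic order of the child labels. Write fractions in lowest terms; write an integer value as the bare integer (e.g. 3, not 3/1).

27/8,19/8

step 1: merge (E,Q) at d=3; branch lengths E→3/2, Q→3/2; new cluster EQ
  updated: d(EQ,F)=12, d(EQ,J)=15/2
step 2: merge (F,J) at d=5; branch lengths F→5/2, J→5/2; new cluster FJ
  updated: d(EQ,FJ)=39/4
step 3: merge (EQ,FJ) at d=39/4; branch lengths EQ→27/8, FJ→19/8; new cluster EFJQ
final tree: ((E:3/2,Q:3/2):27/8,(F:5/2,J:5/2):19/8)
total length: 55/4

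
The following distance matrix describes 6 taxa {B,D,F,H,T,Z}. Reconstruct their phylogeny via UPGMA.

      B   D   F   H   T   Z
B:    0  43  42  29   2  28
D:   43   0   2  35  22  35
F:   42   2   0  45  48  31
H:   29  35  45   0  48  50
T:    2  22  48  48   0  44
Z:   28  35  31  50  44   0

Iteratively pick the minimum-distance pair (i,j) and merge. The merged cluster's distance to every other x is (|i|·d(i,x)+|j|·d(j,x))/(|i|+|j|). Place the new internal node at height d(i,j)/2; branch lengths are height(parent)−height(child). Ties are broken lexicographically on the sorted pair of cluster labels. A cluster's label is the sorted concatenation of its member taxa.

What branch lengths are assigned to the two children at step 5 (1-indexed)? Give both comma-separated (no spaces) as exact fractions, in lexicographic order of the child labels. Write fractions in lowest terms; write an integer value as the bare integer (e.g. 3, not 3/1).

iteration 1: select B,T (d=2); attach at lengths (1, 1); label the merged cluster BT
  updated: d(BT,D)=65/2, d(BT,F)=45, d(BT,H)=77/2, d(BT,Z)=36
iteration 2: select D,F (d=2); attach at lengths (1, 1); label the merged cluster DF
  updated: d(BT,DF)=155/4, d(DF,H)=40, d(DF,Z)=33
iteration 3: select DF,Z (d=33); attach at lengths (31/2, 33/2); label the merged cluster DFZ
  updated: d(BT,DFZ)=227/6, d(DFZ,H)=130/3
iteration 4: select BT,DFZ (d=227/6); attach at lengths (215/12, 29/12); label the merged cluster BDFTZ
  updated: d(BDFTZ,H)=207/5
iteration 5: select BDFTZ,H (d=207/5); attach at lengths (107/60, 207/10); label the merged cluster BDFHTZ
final tree: (((B:1,T:1):215/12,((D:1,F:1):31/2,Z:33/2):29/12):107/60,H:207/10)
total length: 4729/60

107/60,207/10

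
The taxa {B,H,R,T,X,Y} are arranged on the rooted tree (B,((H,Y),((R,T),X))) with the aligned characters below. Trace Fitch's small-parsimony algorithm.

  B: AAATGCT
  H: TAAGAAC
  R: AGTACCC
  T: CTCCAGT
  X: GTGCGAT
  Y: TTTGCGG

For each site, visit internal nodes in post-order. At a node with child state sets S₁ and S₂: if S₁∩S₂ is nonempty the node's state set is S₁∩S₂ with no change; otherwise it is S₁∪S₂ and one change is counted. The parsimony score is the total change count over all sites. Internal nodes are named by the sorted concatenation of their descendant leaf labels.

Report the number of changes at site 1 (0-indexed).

site 0, node HY: H={T} ∩ Y={T} → {T} (+0)
site 0, node RT: R={A} ∪ T={C} → {A,C} (+1)
site 0, node RTX: RT={A,C} ∪ X={G} → {A,C,G} (+1)
site 0, node HRTXY: HY={T} ∪ RTX={A,C,G} → {A,C,G,T} (+1)
site 0, node BHRTXY: B={A} ∩ HRTXY={A,C,G,T} → {A} (+0)
site 1, node HY: H={A} ∪ Y={T} → {A,T} (+1)
site 1, node RT: R={G} ∪ T={T} → {G,T} (+1)
site 1, node RTX: RT={G,T} ∩ X={T} → {T} (+0)
site 1, node HRTXY: HY={A,T} ∩ RTX={T} → {T} (+0)
site 1, node BHRTXY: B={A} ∪ HRTXY={T} → {A,T} (+1)
site 2, node HY: H={A} ∪ Y={T} → {A,T} (+1)
site 2, node RT: R={T} ∪ T={C} → {C,T} (+1)
site 2, node RTX: RT={C,T} ∪ X={G} → {C,G,T} (+1)
site 2, node HRTXY: HY={A,T} ∩ RTX={C,G,T} → {T} (+0)
site 2, node BHRTXY: B={A} ∪ HRTXY={T} → {A,T} (+1)
site 3, node HY: H={G} ∩ Y={G} → {G} (+0)
site 3, node RT: R={A} ∪ T={C} → {A,C} (+1)
site 3, node RTX: RT={A,C} ∩ X={C} → {C} (+0)
site 3, node HRTXY: HY={G} ∪ RTX={C} → {C,G} (+1)
site 3, node BHRTXY: B={T} ∪ HRTXY={C,G} → {C,G,T} (+1)
site 4, node HY: H={A} ∪ Y={C} → {A,C} (+1)
site 4, node RT: R={C} ∪ T={A} → {A,C} (+1)
site 4, node RTX: RT={A,C} ∪ X={G} → {A,C,G} (+1)
site 4, node HRTXY: HY={A,C} ∩ RTX={A,C,G} → {A,C} (+0)
site 4, node BHRTXY: B={G} ∪ HRTXY={A,C} → {A,C,G} (+1)
site 5, node HY: H={A} ∪ Y={G} → {A,G} (+1)
site 5, node RT: R={C} ∪ T={G} → {C,G} (+1)
site 5, node RTX: RT={C,G} ∪ X={A} → {A,C,G} (+1)
site 5, node HRTXY: HY={A,G} ∩ RTX={A,C,G} → {A,G} (+0)
site 5, node BHRTXY: B={C} ∪ HRTXY={A,G} → {A,C,G} (+1)
site 6, node HY: H={C} ∪ Y={G} → {C,G} (+1)
site 6, node RT: R={C} ∪ T={T} → {C,T} (+1)
site 6, node RTX: RT={C,T} ∩ X={T} → {T} (+0)
site 6, node HRTXY: HY={C,G} ∪ RTX={T} → {C,G,T} (+1)
site 6, node BHRTXY: B={T} ∩ HRTXY={C,G,T} → {T} (+0)
per-site changes: [3, 3, 4, 3, 4, 4, 3]; total = 24

3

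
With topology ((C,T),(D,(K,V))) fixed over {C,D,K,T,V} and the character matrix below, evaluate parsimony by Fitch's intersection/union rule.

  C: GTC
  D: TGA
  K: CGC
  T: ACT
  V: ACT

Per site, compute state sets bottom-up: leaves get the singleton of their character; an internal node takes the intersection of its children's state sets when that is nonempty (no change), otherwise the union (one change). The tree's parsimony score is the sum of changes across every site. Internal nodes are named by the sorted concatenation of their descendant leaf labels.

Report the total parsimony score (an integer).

9

[col 0] CT: children C:{G}, T:{A} ∪→ {A,G}; cost 1
[col 0] KV: children K:{C}, V:{A} ∪→ {A,C}; cost 1
[col 0] DKV: children D:{T}, KV:{A,C} ∪→ {A,C,T}; cost 1
[col 0] CDKTV: children CT:{A,G}, DKV:{A,C,T} ∩→ {A}; cost 0
[col 1] CT: children C:{T}, T:{C} ∪→ {C,T}; cost 1
[col 1] KV: children K:{G}, V:{C} ∪→ {C,G}; cost 1
[col 1] DKV: children D:{G}, KV:{C,G} ∩→ {G}; cost 0
[col 1] CDKTV: children CT:{C,T}, DKV:{G} ∪→ {C,G,T}; cost 1
[col 2] CT: children C:{C}, T:{T} ∪→ {C,T}; cost 1
[col 2] KV: children K:{C}, V:{T} ∪→ {C,T}; cost 1
[col 2] DKV: children D:{A}, KV:{C,T} ∪→ {A,C,T}; cost 1
[col 2] CDKTV: children CT:{C,T}, DKV:{A,C,T} ∩→ {C,T}; cost 0
per-site changes: [3, 3, 3]; total = 9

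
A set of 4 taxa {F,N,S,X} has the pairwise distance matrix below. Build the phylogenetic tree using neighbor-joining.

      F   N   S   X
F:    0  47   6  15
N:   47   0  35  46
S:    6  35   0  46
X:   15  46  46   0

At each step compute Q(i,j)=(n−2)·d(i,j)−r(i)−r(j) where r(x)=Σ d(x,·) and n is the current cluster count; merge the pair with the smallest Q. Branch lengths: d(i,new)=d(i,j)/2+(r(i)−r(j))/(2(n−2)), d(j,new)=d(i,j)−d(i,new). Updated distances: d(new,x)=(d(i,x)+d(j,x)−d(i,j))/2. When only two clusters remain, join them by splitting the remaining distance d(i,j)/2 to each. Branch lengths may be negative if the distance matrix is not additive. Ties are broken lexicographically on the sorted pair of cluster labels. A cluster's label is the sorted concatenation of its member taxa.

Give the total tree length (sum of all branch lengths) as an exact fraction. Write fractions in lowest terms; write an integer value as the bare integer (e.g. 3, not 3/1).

iteration 1: select F,X (d=15, Q=-145); attach at lengths (-9/4, 69/4); label the merged cluster FX
  updated: d(FX,N)=39, d(FX,S)=37/2
iteration 2: select FX,N (d=39, Q=-185/2); attach at lengths (45/4, 111/4); label the merged cluster FNX
  updated: d(FNX,S)=29/4
iteration 3: select FNX,S (d=29/4); attach at lengths (29/8, 29/8); label the merged cluster FNSX
final tree: (((F:-9/4,X:69/4):45/4,N:111/4):29/8,S:29/8)
total length: 245/4

245/4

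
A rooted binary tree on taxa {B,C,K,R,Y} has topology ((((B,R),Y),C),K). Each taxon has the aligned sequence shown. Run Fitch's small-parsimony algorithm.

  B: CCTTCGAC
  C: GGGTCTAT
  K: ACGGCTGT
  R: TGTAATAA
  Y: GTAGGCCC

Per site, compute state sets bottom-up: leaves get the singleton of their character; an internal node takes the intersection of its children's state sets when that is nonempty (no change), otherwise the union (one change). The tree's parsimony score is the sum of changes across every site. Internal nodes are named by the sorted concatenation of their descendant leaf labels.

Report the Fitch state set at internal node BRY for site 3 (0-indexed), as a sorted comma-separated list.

[col 0] BR: children B:{C}, R:{T} ∪→ {C,T}; cost 1
[col 0] BRY: children BR:{C,T}, Y:{G} ∪→ {C,G,T}; cost 1
[col 0] BCRY: children BRY:{C,G,T}, C:{G} ∩→ {G}; cost 0
[col 0] BCKRY: children BCRY:{G}, K:{A} ∪→ {A,G}; cost 1
[col 1] BR: children B:{C}, R:{G} ∪→ {C,G}; cost 1
[col 1] BRY: children BR:{C,G}, Y:{T} ∪→ {C,G,T}; cost 1
[col 1] BCRY: children BRY:{C,G,T}, C:{G} ∩→ {G}; cost 0
[col 1] BCKRY: children BCRY:{G}, K:{C} ∪→ {C,G}; cost 1
[col 2] BR: children B:{T}, R:{T} ∩→ {T}; cost 0
[col 2] BRY: children BR:{T}, Y:{A} ∪→ {A,T}; cost 1
[col 2] BCRY: children BRY:{A,T}, C:{G} ∪→ {A,G,T}; cost 1
[col 2] BCKRY: children BCRY:{A,G,T}, K:{G} ∩→ {G}; cost 0
[col 3] BR: children B:{T}, R:{A} ∪→ {A,T}; cost 1
[col 3] BRY: children BR:{A,T}, Y:{G} ∪→ {A,G,T}; cost 1
[col 3] BCRY: children BRY:{A,G,T}, C:{T} ∩→ {T}; cost 0
[col 3] BCKRY: children BCRY:{T}, K:{G} ∪→ {G,T}; cost 1
[col 4] BR: children B:{C}, R:{A} ∪→ {A,C}; cost 1
[col 4] BRY: children BR:{A,C}, Y:{G} ∪→ {A,C,G}; cost 1
[col 4] BCRY: children BRY:{A,C,G}, C:{C} ∩→ {C}; cost 0
[col 4] BCKRY: children BCRY:{C}, K:{C} ∩→ {C}; cost 0
[col 5] BR: children B:{G}, R:{T} ∪→ {G,T}; cost 1
[col 5] BRY: children BR:{G,T}, Y:{C} ∪→ {C,G,T}; cost 1
[col 5] BCRY: children BRY:{C,G,T}, C:{T} ∩→ {T}; cost 0
[col 5] BCKRY: children BCRY:{T}, K:{T} ∩→ {T}; cost 0
[col 6] BR: children B:{A}, R:{A} ∩→ {A}; cost 0
[col 6] BRY: children BR:{A}, Y:{C} ∪→ {A,C}; cost 1
[col 6] BCRY: children BRY:{A,C}, C:{A} ∩→ {A}; cost 0
[col 6] BCKRY: children BCRY:{A}, K:{G} ∪→ {A,G}; cost 1
[col 7] BR: children B:{C}, R:{A} ∪→ {A,C}; cost 1
[col 7] BRY: children BR:{A,C}, Y:{C} ∩→ {C}; cost 0
[col 7] BCRY: children BRY:{C}, C:{T} ∪→ {C,T}; cost 1
[col 7] BCKRY: children BCRY:{C,T}, K:{T} ∩→ {T}; cost 0
per-site changes: [3, 3, 2, 3, 2, 2, 2, 2]; total = 19

A,G,T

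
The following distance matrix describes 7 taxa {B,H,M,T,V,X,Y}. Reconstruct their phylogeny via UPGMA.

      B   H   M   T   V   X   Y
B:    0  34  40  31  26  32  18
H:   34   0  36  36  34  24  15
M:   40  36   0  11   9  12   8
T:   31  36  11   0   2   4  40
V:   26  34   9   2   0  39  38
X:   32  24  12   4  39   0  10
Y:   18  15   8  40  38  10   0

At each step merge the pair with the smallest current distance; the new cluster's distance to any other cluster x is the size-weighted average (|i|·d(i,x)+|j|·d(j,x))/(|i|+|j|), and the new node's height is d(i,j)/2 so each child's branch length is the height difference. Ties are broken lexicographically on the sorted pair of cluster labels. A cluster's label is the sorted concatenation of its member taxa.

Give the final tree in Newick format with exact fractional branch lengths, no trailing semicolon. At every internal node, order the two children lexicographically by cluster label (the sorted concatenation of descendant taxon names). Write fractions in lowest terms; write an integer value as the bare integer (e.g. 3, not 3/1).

step 1: merge (T,V) at d=2; branch lengths T→1, V→1; new cluster TV
  updated: d(B,TV)=57/2, d(H,TV)=35, d(M,TV)=10, d(TV,X)=43/2, d(TV,Y)=39
step 2: merge (M,Y) at d=8; branch lengths M→4, Y→4; new cluster MY
  updated: d(B,MY)=29, d(H,MY)=51/2, d(MY,TV)=49/2, d(MY,X)=11
step 3: merge (MY,X) at d=11; branch lengths MY→3/2, X→11/2; new cluster MXY
  updated: d(B,MXY)=30, d(H,MXY)=25, d(MXY,TV)=47/2
step 4: merge (MXY,TV) at d=47/2; branch lengths MXY→25/4, TV→43/4; new cluster MTVXY
  updated: d(B,MTVXY)=147/5, d(H,MTVXY)=29
step 5: merge (H,MTVXY) at d=29; branch lengths H→29/2, MTVXY→11/4; new cluster HMTVXY
  updated: d(B,HMTVXY)=181/6
step 6: merge (B,HMTVXY) at d=181/6; branch lengths B→181/12, HMTVXY→7/12; new cluster BHMTVXY
final tree: (B:181/12,(H:29/2,(((M:4,Y:4):3/2,X:11/2):25/4,(T:1,V:1):43/4):11/4):7/12)
total length: 803/12

(B:181/12,(H:29/2,(((M:4,Y:4):3/2,X:11/2):25/4,(T:1,V:1):43/4):11/4):7/12)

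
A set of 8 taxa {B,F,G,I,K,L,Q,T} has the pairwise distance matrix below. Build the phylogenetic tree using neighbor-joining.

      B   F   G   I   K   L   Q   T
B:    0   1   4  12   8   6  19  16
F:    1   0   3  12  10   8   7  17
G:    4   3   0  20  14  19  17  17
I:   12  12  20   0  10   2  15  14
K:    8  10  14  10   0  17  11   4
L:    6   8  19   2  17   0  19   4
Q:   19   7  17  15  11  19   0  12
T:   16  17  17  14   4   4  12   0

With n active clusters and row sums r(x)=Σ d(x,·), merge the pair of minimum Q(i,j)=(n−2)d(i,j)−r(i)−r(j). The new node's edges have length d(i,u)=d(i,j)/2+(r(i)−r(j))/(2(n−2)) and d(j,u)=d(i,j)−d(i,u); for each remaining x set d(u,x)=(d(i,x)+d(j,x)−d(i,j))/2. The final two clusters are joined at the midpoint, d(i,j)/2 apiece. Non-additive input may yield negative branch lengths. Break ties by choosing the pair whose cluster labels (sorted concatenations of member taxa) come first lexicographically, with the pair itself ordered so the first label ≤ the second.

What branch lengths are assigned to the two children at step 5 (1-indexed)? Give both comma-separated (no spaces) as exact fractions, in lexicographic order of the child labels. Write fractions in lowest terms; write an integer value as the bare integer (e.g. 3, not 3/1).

3/32,125/32

iteration 1: select I,L (d=2, Q=-148); attach at lengths (11/6, 1/6); label the merged cluster IL
  updated: d(B,IL)=8, d(F,IL)=9, d(G,IL)=37/2, d(IL,K)=25/2, d(IL,Q)=16, d(IL,T)=8
iteration 2: select K,T (d=4, Q=-227/2); attach at lengths (11/20, 69/20); label the merged cluster KT
  updated: d(B,KT)=10, d(F,KT)=23/2, d(G,KT)=27/2, d(IL,KT)=33/4, d(KT,Q)=19/2
iteration 3: select KT,Q (d=19/2, Q=-333/4); attach at lengths (89/32, 215/32); label the merged cluster KQT
  updated: d(B,KQT)=39/4, d(F,KQT)=9/2, d(G,KQT)=21/2, d(IL,KQT)=59/8
iteration 4: select IL,KQT (d=59/8, Q=-423/8); attach at lengths (263/48, 91/48); label the merged cluster IKLQT
  updated: d(B,IKLQT)=83/16, d(F,IKLQT)=49/16, d(G,IKLQT)=173/16
iteration 5: select B,G (d=4, Q=-20); attach at lengths (3/32, 125/32); label the merged cluster BG
  updated: d(BG,F)=0, d(BG,IKLQT)=6
iteration 6: select BG,F (d=0, Q=-145/16); attach at lengths (47/32, -47/32); label the merged cluster BFG
  updated: d(BFG,IKLQT)=145/32
iteration 7: select BFG,IKLQT (d=145/32); attach at lengths (145/64, 145/64); label the merged cluster BFGIKLQT
final tree: (((B:3/32,G:125/32):47/32,F:-47/32):145/64,((I:11/6,L:1/6):263/48,((K:11/20,T:69/20):89/32,Q:215/32):91/48):145/64)
total length: 1005/32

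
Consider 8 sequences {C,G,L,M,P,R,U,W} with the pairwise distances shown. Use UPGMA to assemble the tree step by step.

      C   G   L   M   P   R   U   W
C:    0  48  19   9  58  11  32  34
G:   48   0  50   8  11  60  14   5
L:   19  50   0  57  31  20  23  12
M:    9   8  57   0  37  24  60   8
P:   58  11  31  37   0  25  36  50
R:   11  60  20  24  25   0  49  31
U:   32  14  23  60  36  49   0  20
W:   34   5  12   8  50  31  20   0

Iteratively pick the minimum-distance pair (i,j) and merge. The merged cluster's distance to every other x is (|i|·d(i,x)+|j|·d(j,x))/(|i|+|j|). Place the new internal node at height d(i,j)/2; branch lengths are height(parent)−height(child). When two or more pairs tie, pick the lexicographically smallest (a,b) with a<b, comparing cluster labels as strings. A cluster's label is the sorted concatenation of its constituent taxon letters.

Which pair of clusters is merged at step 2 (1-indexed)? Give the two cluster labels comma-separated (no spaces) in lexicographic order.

GW,M

iteration 1: select G,W (d=5); attach at lengths (5/2, 5/2); label the merged cluster GW
  updated: d(C,GW)=41, d(GW,L)=31, d(GW,M)=8, d(GW,P)=61/2, d(GW,R)=91/2, d(GW,U)=17
iteration 2: select GW,M (d=8); attach at lengths (3/2, 4); label the merged cluster GMW
  updated: d(C,GMW)=91/3, d(GMW,L)=119/3, d(GMW,P)=98/3, d(GMW,R)=115/3, d(GMW,U)=94/3
iteration 3: select C,R (d=11); attach at lengths (11/2, 11/2); label the merged cluster CR
  updated: d(CR,GMW)=103/3, d(CR,L)=39/2, d(CR,P)=83/2, d(CR,U)=81/2
iteration 4: select CR,L (d=39/2); attach at lengths (17/4, 39/4); label the merged cluster CLR
  updated: d(CLR,GMW)=325/9, d(CLR,P)=38, d(CLR,U)=104/3
iteration 5: select GMW,U (d=94/3); attach at lengths (35/3, 47/3); label the merged cluster GMUW
  updated: d(CLR,GMUW)=143/4, d(GMUW,P)=67/2
iteration 6: select GMUW,P (d=67/2); attach at lengths (13/12, 67/4); label the merged cluster GMPUW
  updated: d(CLR,GMPUW)=181/5
iteration 7: select CLR,GMPUW (d=181/5); attach at lengths (167/20, 27/20); label the merged cluster CGLMPRUW
final tree: (((C:11/2,R:11/2):17/4,L:39/4):167/20,((((G:5/2,W:5/2):3/2,M:4):35/3,U:47/3):13/12,P:67/4):27/20)
total length: 2711/30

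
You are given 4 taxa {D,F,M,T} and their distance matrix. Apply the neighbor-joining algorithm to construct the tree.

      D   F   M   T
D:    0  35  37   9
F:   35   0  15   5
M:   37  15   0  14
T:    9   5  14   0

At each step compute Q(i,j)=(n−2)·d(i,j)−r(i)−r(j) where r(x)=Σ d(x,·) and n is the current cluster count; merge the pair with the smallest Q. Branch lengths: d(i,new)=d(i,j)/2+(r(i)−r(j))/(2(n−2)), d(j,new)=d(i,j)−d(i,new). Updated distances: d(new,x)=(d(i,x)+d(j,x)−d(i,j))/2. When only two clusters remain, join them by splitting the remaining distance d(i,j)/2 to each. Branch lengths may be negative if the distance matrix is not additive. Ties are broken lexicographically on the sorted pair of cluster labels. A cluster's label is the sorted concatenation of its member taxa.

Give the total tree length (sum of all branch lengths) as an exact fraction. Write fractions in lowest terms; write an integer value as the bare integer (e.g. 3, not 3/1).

step 1: merge (D,T) at d=9, Q=-91; branch lengths D→71/4, T→-35/4; new cluster DT
  updated: d(DT,F)=31/2, d(DT,M)=21
step 2: merge (DT,F) at d=31/2, Q=-103/2; branch lengths DT→43/4, F→19/4; new cluster DFT
  updated: d(DFT,M)=41/4
step 3: merge (DFT,M) at d=41/4; branch lengths DFT→41/8, M→41/8; new cluster DFMT
final tree: (((D:71/4,T:-35/4):43/4,F:19/4):41/8,M:41/8)
total length: 139/4

139/4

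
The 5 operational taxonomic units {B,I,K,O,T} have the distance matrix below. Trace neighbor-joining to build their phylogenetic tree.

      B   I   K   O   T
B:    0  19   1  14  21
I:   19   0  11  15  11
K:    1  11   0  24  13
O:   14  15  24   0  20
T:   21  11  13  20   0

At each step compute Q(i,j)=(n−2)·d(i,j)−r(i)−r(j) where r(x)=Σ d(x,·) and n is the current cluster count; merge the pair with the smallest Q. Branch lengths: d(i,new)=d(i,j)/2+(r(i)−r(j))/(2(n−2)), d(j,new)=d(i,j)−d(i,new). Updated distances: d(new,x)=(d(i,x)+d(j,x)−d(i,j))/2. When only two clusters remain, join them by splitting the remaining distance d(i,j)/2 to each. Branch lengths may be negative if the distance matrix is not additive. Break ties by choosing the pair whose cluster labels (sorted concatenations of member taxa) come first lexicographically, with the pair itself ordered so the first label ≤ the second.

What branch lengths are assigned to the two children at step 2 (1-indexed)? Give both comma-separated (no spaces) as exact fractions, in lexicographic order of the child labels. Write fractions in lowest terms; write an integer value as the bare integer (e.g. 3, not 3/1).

33/4,41/4

step 1: merge (B,K) at d=1, Q=-101; branch lengths B→3/2, K→-1/2; new cluster BK
  updated: d(BK,I)=29/2, d(BK,O)=37/2, d(BK,T)=33/2
step 2: merge (BK,O) at d=37/2, Q=-66; branch lengths BK→33/4, O→41/4; new cluster BKO
  updated: d(BKO,I)=11/2, d(BKO,T)=9
step 3: merge (BKO,I) at d=11/2, Q=-51/2; branch lengths BKO→7/4, I→15/4; new cluster BIKO
  updated: d(BIKO,T)=29/4
step 4: merge (BIKO,T) at d=29/4; branch lengths BIKO→29/8, T→29/8; new cluster BIKOT
final tree: ((((B:3/2,K:-1/2):33/4,O:41/4):7/4,I:15/4):29/8,T:29/8)
total length: 129/4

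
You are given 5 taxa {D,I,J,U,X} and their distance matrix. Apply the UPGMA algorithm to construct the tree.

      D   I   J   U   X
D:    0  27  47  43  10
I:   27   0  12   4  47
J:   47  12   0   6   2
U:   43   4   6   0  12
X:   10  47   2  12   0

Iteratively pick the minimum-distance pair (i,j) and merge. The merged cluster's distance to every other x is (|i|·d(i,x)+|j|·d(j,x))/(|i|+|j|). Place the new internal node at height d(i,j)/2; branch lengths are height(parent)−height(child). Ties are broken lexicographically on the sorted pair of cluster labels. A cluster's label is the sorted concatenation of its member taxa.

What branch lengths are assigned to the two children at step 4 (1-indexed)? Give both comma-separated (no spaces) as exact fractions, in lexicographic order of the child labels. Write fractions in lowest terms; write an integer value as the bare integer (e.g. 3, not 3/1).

1. join J+X (d=2) ⇒ JX; edges |J|=1, |X|=1
  updated: d(D,JX)=57/2, d(I,JX)=59/2, d(JX,U)=9
2. join I+U (d=4) ⇒ IU; edges |I|=2, |U|=2
  updated: d(D,IU)=35, d(IU,JX)=77/4
3. join IU+JX (d=77/4) ⇒ IJUX; edges |IU|=61/8, |JX|=69/8
  updated: d(D,IJUX)=127/4
4. join D+IJUX (d=127/4) ⇒ DIJUX; edges |D|=127/8, |IJUX|=25/4
final tree: (D:127/8,((I:2,U:2):61/8,(J:1,X:1):69/8):25/4)
total length: 355/8

127/8,25/4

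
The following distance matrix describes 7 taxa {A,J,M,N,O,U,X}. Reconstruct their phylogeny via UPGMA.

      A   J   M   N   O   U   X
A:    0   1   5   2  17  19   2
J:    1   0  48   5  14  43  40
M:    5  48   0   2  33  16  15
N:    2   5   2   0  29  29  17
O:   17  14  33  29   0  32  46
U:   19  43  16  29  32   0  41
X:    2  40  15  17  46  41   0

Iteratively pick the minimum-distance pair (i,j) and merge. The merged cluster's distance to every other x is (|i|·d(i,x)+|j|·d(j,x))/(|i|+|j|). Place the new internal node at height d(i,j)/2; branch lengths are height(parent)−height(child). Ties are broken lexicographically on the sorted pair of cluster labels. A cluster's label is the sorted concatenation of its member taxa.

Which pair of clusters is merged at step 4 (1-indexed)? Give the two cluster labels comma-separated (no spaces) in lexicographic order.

AJMN,X

step 1: merge (A,J) at d=1; branch lengths A→1/2, J→1/2; new cluster AJ
  updated: d(AJ,M)=53/2, d(AJ,N)=7/2, d(AJ,O)=31/2, d(AJ,U)=31, d(AJ,X)=21
step 2: merge (M,N) at d=2; branch lengths M→1, N→1; new cluster MN
  updated: d(AJ,MN)=15, d(MN,O)=31, d(MN,U)=45/2, d(MN,X)=16
step 3: merge (AJ,MN) at d=15; branch lengths AJ→7, MN→13/2; new cluster AJMN
  updated: d(AJMN,O)=93/4, d(AJMN,U)=107/4, d(AJMN,X)=37/2
step 4: merge (AJMN,X) at d=37/2; branch lengths AJMN→7/4, X→37/4; new cluster AJMNX
  updated: d(AJMNX,O)=139/5, d(AJMNX,U)=148/5
step 5: merge (AJMNX,O) at d=139/5; branch lengths AJMNX→93/20, O→139/10; new cluster AJMNOX
  updated: d(AJMNOX,U)=30
step 6: merge (AJMNOX,U) at d=30; branch lengths AJMNOX→11/10, U→15; new cluster AJMNOUX
final tree: (((((A:1/2,J:1/2):7,(M:1,N:1):13/2):7/4,X:37/4):93/20,O:139/10):11/10,U:15)
total length: 1243/20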